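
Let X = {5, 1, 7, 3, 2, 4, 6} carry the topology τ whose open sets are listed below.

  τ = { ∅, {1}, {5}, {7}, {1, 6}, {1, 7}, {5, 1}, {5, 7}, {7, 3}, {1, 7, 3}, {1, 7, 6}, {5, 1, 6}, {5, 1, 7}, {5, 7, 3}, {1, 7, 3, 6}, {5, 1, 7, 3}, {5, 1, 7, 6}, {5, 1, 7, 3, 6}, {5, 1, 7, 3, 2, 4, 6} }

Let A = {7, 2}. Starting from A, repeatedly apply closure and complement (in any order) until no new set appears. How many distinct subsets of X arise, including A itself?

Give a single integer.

8

complement {5, 1, 3, 4, 6}; its interior {5, 1, 6}; cl(A) = X∖{5, 1, 6} = {7, 3, 2, 4}
With k = closure, c = complement:
  1. A     = {7, 2}
  2. kA    = {7, 3, 2, 4}
  3. cA    = {5, 1, 3, 4, 6}
  4. ckA   = {5, 1, 6}
  5. kcA   = {5, 1, 3, 2, 4, 6}
  6. kckA  = {5, 1, 2, 4, 6}
  7. ckcA  = {7}
  8. ckckA = {7, 3}
k, c of each give nothing new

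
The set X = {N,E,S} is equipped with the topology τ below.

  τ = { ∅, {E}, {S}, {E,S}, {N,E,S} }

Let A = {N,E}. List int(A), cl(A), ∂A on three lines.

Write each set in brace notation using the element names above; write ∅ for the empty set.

open subsets of A: ∅, {E}; so int(A) = {E}
closure: X∖int(X∖A) = X∖{S} = {N,E}
∂A = {N,E} minus {E} = {N}

int(A) = {E}
cl(A)  = {N,E}
∂A     = {N}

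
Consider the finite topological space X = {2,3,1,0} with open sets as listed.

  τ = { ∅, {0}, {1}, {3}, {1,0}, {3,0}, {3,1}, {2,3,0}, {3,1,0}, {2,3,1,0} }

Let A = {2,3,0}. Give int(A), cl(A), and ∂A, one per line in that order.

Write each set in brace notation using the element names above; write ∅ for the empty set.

U open, U⊆A: ∅, {0}, {3}, {3,0}, {2,3,0}. int(A) = ⋃ = {2,3,0}
X∖A={1}, int(X∖A)={1}, hence cl(A)={2,3,0}
∂A: remove int from cl → ∅

int(A) = {2,3,0}
cl(A)  = {2,3,0}
∂A     = ∅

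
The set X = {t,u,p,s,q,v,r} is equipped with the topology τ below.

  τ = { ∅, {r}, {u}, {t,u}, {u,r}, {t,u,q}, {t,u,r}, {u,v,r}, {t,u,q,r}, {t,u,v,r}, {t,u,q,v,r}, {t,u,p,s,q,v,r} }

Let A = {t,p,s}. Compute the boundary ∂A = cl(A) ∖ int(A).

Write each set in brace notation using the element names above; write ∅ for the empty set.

{t,p,s,q}

opens ⊆ A: ∅; union → int = ∅
complement {u,q,v,r}; its interior {u,v,r}; cl(A) = X∖{u,v,r} = {t,p,s,q}
boundary = {t,p,s,q} ∖ ∅ = {t,p,s,q}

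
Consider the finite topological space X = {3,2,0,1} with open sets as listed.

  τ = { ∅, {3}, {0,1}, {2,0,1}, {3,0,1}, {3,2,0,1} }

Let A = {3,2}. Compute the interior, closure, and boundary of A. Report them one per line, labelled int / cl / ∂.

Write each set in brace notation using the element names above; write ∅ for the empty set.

interior: largest open inside A is {3} (from ∅, {3})
cl via duality: int({0,1}) = {0,1}, so X∖{0,1} = {3,2}
cl∖int = {2}

int(A) = {3}
cl(A)  = {3,2}
∂A     = {2}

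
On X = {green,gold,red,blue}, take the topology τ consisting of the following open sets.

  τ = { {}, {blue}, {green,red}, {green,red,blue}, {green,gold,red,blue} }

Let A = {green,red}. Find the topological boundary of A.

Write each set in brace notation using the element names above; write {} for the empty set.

{gold}

U open, U⊆A: {}, {green,red}. int(A) = ⋃ = {green,red}
X∖A={gold,blue}, int(X∖A)={blue}, hence cl(A)={green,gold,red}
∂A: remove int from cl → {gold}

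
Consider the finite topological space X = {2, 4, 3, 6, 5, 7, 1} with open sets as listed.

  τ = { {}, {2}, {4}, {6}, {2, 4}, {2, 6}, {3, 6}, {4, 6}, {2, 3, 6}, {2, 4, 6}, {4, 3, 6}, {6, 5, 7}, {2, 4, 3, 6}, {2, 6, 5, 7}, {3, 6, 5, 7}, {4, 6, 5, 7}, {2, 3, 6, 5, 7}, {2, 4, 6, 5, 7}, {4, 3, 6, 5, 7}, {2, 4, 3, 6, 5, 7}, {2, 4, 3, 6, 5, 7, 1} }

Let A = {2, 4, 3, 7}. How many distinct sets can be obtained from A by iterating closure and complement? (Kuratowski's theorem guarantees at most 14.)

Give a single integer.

X∖A={6, 5, 1}, int(X∖A)={6}, hence cl(A)={2, 4, 3, 5, 7, 1}
Orbit (k=closure, c=complement):
  1. A     = {2, 4, 3, 7}
  2. kA    = {2, 4, 3, 5, 7, 1}
  3. cA    = {6, 5, 1}
  4. ckA   = {6}
  5. kcA   = {3, 6, 5, 7, 1}
  6. ckcA  = {2, 4}
  7. kckcA = {2, 4, 1}
  8. ckckcA = {3, 6, 5, 7}
(closed under both — stop)

8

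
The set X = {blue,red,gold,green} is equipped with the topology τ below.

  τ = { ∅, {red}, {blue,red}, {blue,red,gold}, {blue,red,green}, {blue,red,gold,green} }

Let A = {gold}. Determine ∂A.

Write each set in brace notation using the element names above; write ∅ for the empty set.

open subsets of A: ∅; so int(A) = ∅
closure: X∖int(X∖A) = X∖{blue,red,green} = {gold}
∂A = {gold} minus ∅ = {gold}

{gold}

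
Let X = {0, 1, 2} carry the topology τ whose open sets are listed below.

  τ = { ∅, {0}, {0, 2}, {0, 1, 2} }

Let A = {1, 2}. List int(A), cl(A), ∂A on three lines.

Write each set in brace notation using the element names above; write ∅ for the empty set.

int(A) = ∅
cl(A)  = {1, 2}
∂A     = {1, 2}

U open, U⊆A: ∅. int(A) = ⋃ = ∅
X∖A={0}, int(X∖A)={0}, hence cl(A)={1, 2}
∂A: remove int from cl → {1, 2}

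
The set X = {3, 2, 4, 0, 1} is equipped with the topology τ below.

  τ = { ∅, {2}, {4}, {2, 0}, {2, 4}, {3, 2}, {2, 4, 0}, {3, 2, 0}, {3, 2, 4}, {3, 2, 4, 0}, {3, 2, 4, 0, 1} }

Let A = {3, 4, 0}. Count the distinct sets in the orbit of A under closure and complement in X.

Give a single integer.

8

X∖A={2, 1}, int(X∖A)={2}, hence cl(A)={3, 4, 0, 1}
Orbit (k=closure, c=complement):
  1. A     = {3, 4, 0}
  2. kA    = {3, 4, 0, 1}
  3. cA    = {2, 1}
  4. ckA   = {2}
  5. kcA   = {3, 2, 0, 1}
  6. ckcA  = {4}
  7. kckcA = {4, 1}
  8. ckckcA = {3, 2, 0}
(closed under both — stop)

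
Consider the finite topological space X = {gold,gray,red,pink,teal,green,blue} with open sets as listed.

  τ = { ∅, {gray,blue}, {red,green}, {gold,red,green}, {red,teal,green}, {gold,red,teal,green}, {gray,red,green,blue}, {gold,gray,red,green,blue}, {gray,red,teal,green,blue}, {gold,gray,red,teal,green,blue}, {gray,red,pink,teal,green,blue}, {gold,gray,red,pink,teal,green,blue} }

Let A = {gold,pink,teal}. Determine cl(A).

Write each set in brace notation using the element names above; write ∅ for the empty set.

{gold,pink,teal}

closure: X∖int(X∖A) = X∖{gray,red,green,blue} = {gold,pink,teal}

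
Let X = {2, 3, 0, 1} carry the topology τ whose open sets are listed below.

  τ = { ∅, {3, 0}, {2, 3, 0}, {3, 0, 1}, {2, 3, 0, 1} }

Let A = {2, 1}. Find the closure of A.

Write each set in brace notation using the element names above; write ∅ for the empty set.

{2, 1}

cl via duality: int({3, 0}) = {3, 0}, so X∖{3, 0} = {2, 1}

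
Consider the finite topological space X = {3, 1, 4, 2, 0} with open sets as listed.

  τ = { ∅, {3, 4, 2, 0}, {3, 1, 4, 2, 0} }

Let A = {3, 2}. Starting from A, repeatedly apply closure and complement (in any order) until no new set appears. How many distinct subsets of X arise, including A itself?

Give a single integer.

4

cl via duality: int({1, 4, 0}) = ∅, so X∖∅ = {3, 1, 4, 2, 0}
Write k for closure, c for complement:
  1. A     = {3, 2}
  2. kA    = {3, 1, 4, 2, 0}
  3. cA    = {1, 4, 0}
  4. ckA   = ∅
applying k or c yields no new set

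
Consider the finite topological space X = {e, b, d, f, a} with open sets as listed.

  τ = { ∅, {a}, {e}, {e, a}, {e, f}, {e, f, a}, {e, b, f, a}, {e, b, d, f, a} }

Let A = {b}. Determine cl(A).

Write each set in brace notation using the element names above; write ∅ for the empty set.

{b, d}

closure: X∖int(X∖A) = X∖{e, f, a} = {b, d}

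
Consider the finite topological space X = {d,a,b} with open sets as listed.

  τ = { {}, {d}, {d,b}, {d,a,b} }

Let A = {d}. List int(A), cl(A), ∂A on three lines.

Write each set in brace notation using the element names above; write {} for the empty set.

int(A) = {d}
cl(A)  = {d,a,b}
∂A     = {a,b}

interior: largest open inside A is {d} (from {}, {d})
cl via duality: int({a,b}) = {}, so X∖{} = {d,a,b}
cl∖int = {a,b}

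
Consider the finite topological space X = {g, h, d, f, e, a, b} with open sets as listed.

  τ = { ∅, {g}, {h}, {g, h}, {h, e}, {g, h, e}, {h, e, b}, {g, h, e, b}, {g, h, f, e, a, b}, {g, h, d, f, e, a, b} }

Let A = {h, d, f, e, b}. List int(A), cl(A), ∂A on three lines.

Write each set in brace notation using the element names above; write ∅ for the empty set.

interior: largest open inside A is {h, e, b} (from ∅, {h}, {h, e}, {h, e, b})
cl via duality: int({g, a}) = {g}, so X∖{g} = {h, d, f, e, a, b}
cl∖int = {d, f, a}

int(A) = {h, e, b}
cl(A)  = {h, d, f, e, a, b}
∂A     = {d, f, a}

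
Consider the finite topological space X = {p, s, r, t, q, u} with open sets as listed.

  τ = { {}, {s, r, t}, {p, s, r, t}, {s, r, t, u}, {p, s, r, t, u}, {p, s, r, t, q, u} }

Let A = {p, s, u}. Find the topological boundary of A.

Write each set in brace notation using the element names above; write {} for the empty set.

{p, s, r, t, q, u}

U open, U⊆A: {}. int(A) = ⋃ = {}
X∖A={r, t, q}, int(X∖A)={}, hence cl(A)={p, s, r, t, q, u}
∂A: remove int from cl → {p, s, r, t, q, u}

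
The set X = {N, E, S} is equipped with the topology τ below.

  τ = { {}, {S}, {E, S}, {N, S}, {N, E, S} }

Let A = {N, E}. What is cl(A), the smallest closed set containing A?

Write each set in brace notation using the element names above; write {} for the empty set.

complement {S}; its interior {S}; cl(A) = X∖{S} = {N, E}

{N, E}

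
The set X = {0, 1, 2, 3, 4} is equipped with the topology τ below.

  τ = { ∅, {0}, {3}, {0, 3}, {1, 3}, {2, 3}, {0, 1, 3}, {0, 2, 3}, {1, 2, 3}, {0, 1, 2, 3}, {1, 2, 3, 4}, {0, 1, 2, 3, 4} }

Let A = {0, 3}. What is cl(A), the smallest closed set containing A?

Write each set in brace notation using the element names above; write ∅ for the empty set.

{0, 1, 2, 3, 4}

complement {1, 2, 4}; its interior ∅; cl(A) = X∖∅ = {0, 1, 2, 3, 4}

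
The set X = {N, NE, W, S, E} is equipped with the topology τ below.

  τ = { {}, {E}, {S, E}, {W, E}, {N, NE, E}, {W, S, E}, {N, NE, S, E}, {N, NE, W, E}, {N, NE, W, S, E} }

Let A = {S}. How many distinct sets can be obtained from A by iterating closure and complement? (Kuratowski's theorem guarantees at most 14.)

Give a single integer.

4

cl via duality: int({N, NE, W, E}) = {N, NE, W, E}, so X∖{N, NE, W, E} = {S}
Write k for closure, c for complement:
  1. A     = {S}
  2. cA    = {N, NE, W, E}
  3. kcA   = {N, NE, W, S, E}
  4. ckcA  = {}
applying k or c yields no new set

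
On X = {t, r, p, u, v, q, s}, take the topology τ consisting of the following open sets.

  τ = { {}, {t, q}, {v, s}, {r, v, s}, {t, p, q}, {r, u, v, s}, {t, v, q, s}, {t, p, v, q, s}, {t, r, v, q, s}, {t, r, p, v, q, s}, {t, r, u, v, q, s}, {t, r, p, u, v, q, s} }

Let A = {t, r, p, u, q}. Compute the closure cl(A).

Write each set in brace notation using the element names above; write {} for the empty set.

{t, r, p, u, q}

cl via duality: int({v, s}) = {v, s}, so X∖{v, s} = {t, r, p, u, q}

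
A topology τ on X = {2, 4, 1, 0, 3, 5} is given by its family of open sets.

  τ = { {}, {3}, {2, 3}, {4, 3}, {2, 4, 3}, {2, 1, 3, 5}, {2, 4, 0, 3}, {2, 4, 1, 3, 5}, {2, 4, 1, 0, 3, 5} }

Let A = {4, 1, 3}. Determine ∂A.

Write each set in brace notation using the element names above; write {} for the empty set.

opens ⊆ A: {}, {3}, {4, 3}; union → int = {4, 3}
complement {2, 0, 5}; its interior {}; cl(A) = X∖{} = {2, 4, 1, 0, 3, 5}
boundary = {2, 4, 1, 0, 3, 5} ∖ {4, 3} = {2, 1, 0, 5}

{2, 1, 0, 5}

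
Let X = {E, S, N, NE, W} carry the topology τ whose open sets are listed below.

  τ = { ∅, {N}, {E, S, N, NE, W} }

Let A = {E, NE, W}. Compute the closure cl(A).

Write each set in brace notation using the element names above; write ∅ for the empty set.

closure: X∖int(X∖A) = X∖{N} = {E, S, NE, W}

{E, S, NE, W}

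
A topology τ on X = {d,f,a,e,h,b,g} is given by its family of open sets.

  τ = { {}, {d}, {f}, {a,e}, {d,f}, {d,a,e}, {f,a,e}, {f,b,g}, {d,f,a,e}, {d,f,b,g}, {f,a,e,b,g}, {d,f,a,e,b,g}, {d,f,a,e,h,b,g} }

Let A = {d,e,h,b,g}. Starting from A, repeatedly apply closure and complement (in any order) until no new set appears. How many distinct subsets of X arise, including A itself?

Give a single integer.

12

cl via duality: int({f,a}) = {f}, so X∖{f} = {d,a,e,h,b,g}
Write k for closure, c for complement:
  1. A     = {d,e,h,b,g}
  2. kA    = {d,a,e,h,b,g}
  3. cA    = {f,a}
  4. ckA   = {f}
  5. kcA   = {f,a,e,h,b,g}
  6. kckA  = {f,h,b,g}
  7. ckcA  = {d}
  8. ckckA = {d,a,e}
  9. kckcA = {d,h}
  10. kckckA = {d,a,e,h}
  11. ckckcA = {f,a,e,b,g}
  12. ckckckA = {f,b,g}
applying k or c yields no new set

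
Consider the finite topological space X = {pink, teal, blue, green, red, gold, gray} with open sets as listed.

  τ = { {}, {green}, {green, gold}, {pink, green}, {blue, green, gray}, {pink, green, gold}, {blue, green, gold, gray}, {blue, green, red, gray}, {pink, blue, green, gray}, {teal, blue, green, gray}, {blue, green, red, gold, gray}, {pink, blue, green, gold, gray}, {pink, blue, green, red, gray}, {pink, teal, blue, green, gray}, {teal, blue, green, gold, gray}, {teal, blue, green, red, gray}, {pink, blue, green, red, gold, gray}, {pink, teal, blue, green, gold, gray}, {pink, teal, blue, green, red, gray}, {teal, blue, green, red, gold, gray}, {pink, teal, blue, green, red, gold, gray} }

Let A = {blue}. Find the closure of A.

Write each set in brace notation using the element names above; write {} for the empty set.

{teal, blue, red, gray}

complement {pink, teal, green, red, gold, gray}; its interior {pink, green, gold}; cl(A) = X∖{pink, green, gold} = {teal, blue, red, gray}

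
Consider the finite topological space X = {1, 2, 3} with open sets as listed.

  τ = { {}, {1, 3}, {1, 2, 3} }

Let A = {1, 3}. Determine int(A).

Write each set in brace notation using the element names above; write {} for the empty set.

U open, U⊆A: {}, {1, 3}. int(A) = ⋃ = {1, 3}

{1, 3}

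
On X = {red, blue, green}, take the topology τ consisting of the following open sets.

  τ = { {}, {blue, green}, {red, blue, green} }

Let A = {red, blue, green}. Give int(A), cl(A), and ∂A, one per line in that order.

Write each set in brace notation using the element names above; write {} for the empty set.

opens ⊆ A: {}, {blue, green}, {red, blue, green}; union → int = {red, blue, green}
complement {}; its interior {}; cl(A) = X∖{} = {red, blue, green}
boundary = {red, blue, green} ∖ {red, blue, green} = {}

int(A) = {red, blue, green}
cl(A)  = {red, blue, green}
∂A     = {}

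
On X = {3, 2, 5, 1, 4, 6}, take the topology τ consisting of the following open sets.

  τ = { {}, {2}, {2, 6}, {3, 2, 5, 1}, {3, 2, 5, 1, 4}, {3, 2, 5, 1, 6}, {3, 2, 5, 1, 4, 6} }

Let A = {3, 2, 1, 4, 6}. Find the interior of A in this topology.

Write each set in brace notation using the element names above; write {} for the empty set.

interior: largest open inside A is {2, 6} (from {}, {2}, {2, 6})

{2, 6}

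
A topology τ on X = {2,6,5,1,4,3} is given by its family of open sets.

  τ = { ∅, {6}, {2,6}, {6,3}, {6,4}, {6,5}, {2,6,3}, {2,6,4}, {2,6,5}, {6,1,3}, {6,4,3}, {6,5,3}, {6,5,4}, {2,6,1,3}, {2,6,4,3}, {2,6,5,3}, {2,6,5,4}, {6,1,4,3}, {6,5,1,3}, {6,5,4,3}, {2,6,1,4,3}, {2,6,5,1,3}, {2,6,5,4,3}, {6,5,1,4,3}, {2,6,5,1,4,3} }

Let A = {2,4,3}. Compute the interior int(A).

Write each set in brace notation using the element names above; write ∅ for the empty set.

U open, U⊆A: ∅. int(A) = ⋃ = ∅

∅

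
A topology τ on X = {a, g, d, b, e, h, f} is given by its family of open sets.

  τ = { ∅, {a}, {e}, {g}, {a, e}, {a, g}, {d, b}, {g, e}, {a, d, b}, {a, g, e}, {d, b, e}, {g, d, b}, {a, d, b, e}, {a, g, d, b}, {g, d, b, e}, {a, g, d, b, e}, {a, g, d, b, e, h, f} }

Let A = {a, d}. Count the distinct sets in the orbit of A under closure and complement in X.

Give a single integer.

10

cl via duality: int({g, b, e, h, f}) = {g, e}, so X∖{g, e} = {a, d, b, h, f}
Write k for closure, c for complement:
  1. A     = {a, d}
  2. kA    = {a, d, b, h, f}
  3. cA    = {g, b, e, h, f}
  4. ckA   = {g, e}
  5. kcA   = {g, d, b, e, h, f}
  6. kckA  = {g, e, h, f}
  7. ckcA  = {a}
  8. ckckA = {a, d, b}
  9. kckcA = {a, h, f}
  10. ckckcA = {g, d, b, e}
applying k or c yields no new set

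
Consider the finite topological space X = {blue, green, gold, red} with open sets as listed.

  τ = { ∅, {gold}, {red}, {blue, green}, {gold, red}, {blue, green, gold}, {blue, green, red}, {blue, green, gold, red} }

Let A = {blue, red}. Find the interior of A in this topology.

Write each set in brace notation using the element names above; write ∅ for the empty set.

{red}

interior: largest open inside A is {red} (from ∅, {red})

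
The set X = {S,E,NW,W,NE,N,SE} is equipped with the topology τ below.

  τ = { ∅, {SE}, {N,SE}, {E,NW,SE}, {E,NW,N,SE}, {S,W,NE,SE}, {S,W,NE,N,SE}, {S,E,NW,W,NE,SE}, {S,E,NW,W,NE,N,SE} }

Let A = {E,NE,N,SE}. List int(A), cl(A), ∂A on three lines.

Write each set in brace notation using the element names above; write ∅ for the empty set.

opens ⊆ A: ∅, {SE}, {N,SE}; union → int = {N,SE}
complement {S,NW,W}; its interior ∅; cl(A) = X∖∅ = {S,E,NW,W,NE,N,SE}
boundary = {S,E,NW,W,NE,N,SE} ∖ {N,SE} = {S,E,NW,W,NE}

int(A) = {N,SE}
cl(A)  = {S,E,NW,W,NE,N,SE}
∂A     = {S,E,NW,W,NE}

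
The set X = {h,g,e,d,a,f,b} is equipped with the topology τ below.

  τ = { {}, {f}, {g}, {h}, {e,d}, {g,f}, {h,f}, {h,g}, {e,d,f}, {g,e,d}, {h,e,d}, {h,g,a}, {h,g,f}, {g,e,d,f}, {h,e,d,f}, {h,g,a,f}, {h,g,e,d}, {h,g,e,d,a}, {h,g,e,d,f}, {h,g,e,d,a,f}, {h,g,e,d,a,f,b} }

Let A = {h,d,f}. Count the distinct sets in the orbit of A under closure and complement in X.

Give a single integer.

10

closure: X∖int(X∖A) = X∖{g} = {h,e,d,a,f,b}
Let k=closure and c=complement:
  1. A     = {h,d,f}
  2. kA    = {h,e,d,a,f,b}
  3. cA    = {g,e,a,b}
  4. ckA   = {g}
  5. kcA   = {g,e,d,a,b}
  6. kckA  = {g,a,b}
  7. ckcA  = {h,f}
  8. ckckA = {h,e,d,f}
  9. kckcA = {h,a,f,b}
  10. ckckcA = {g,e,d}
— saturated at 10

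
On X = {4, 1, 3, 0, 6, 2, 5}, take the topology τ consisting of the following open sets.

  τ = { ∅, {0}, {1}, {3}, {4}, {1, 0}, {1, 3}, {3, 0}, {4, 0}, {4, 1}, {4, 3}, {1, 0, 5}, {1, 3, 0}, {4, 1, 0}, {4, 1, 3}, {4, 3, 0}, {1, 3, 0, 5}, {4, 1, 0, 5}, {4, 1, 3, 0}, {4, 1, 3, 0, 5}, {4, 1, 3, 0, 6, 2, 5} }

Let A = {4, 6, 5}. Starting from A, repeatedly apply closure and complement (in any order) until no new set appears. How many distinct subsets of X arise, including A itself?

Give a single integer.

8

cl via duality: int({1, 3, 0, 2}) = {1, 3, 0}, so X∖{1, 3, 0} = {4, 6, 2, 5}
Write k for closure, c for complement:
  1. A     = {4, 6, 5}
  2. kA    = {4, 6, 2, 5}
  3. cA    = {1, 3, 0, 2}
  4. ckA   = {1, 3, 0}
  5. kcA   = {1, 3, 0, 6, 2, 5}
  6. ckcA  = {4}
  7. kckcA = {4, 6, 2}
  8. ckckcA = {1, 3, 0, 5}
applying k or c yields no new set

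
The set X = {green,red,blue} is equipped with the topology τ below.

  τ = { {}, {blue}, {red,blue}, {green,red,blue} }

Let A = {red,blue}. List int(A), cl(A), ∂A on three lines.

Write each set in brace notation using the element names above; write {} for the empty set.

opens ⊆ A: {}, {blue}, {red,blue}; union → int = {red,blue}
complement {green}; its interior {}; cl(A) = X∖{} = {green,red,blue}
boundary = {green,red,blue} ∖ {red,blue} = {green}

int(A) = {red,blue}
cl(A)  = {green,red,blue}
∂A     = {green}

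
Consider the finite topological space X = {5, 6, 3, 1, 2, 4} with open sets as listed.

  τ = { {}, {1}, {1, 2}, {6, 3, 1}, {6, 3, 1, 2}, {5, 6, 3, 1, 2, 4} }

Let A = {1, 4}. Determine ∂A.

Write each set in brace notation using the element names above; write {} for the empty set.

U open, U⊆A: {}, {1}. int(A) = ⋃ = {1}
X∖A={5, 6, 3, 2}, int(X∖A)={}, hence cl(A)={5, 6, 3, 1, 2, 4}
∂A: remove int from cl → {5, 6, 3, 2, 4}

{5, 6, 3, 2, 4}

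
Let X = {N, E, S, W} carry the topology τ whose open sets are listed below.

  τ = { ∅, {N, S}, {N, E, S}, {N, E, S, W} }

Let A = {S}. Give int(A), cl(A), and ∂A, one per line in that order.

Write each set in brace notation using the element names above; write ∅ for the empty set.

U open, U⊆A: ∅. int(A) = ⋃ = ∅
X∖A={N, E, W}, int(X∖A)=∅, hence cl(A)={N, E, S, W}
∂A: remove int from cl → {N, E, S, W}

int(A) = ∅
cl(A)  = {N, E, S, W}
∂A     = {N, E, S, W}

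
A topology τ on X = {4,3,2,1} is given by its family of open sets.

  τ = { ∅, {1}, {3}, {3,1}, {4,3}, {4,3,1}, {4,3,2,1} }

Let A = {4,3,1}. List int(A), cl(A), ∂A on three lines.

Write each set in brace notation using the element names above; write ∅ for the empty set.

int(A) = {4,3,1}
cl(A)  = {4,3,2,1}
∂A     = {2}

U open, U⊆A: ∅, {3}, {1}, {4,3}, {3,1}, {4,3,1}. int(A) = ⋃ = {4,3,1}
X∖A={2}, int(X∖A)=∅, hence cl(A)={4,3,2,1}
∂A: remove int from cl → {2}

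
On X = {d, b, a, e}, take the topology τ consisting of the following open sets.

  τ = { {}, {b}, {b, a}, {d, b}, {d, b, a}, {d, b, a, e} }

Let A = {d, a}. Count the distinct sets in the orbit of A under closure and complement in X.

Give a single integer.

closure: X∖int(X∖A) = X∖{b} = {d, a, e}
Let k=closure and c=complement:
  1. A     = {d, a}
  2. kA    = {d, a, e}
  3. cA    = {b, e}
  4. ckA   = {b}
  5. kcA   = {d, b, a, e}
  6. ckcA  = {}
— saturated at 6

6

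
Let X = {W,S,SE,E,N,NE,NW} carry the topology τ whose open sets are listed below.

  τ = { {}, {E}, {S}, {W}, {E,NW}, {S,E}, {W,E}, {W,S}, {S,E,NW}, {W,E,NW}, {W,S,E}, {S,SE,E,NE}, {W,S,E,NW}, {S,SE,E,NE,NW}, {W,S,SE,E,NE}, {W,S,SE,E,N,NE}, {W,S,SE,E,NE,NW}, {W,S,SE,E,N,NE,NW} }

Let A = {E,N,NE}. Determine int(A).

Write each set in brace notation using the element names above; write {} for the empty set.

{E}

interior: largest open inside A is {E} (from {}, {E})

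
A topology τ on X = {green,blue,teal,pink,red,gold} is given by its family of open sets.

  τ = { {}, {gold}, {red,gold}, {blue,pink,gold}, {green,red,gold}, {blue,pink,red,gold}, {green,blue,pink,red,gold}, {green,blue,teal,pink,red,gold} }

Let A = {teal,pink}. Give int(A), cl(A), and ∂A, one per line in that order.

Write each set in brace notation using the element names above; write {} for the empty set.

U open, U⊆A: {}. int(A) = ⋃ = {}
X∖A={green,blue,red,gold}, int(X∖A)={green,red,gold}, hence cl(A)={blue,teal,pink}
∂A: remove int from cl → {blue,teal,pink}

int(A) = {}
cl(A)  = {blue,teal,pink}
∂A     = {blue,teal,pink}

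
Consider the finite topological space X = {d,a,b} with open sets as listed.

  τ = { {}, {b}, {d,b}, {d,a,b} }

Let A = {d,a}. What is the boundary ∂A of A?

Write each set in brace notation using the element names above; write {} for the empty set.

{d,a}

open subsets of A: {}; so int(A) = {}
closure: X∖int(X∖A) = X∖{b} = {d,a}
∂A = {d,a} minus {} = {d,a}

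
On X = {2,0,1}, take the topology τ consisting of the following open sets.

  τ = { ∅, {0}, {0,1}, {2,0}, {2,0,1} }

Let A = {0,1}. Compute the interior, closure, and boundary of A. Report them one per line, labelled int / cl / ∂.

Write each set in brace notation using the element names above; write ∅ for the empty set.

open subsets of A: ∅, {0}, {0,1}; so int(A) = {0,1}
closure: X∖int(X∖A) = X∖∅ = {2,0,1}
∂A = {2,0,1} minus {0,1} = {2}

int(A) = {0,1}
cl(A)  = {2,0,1}
∂A     = {2}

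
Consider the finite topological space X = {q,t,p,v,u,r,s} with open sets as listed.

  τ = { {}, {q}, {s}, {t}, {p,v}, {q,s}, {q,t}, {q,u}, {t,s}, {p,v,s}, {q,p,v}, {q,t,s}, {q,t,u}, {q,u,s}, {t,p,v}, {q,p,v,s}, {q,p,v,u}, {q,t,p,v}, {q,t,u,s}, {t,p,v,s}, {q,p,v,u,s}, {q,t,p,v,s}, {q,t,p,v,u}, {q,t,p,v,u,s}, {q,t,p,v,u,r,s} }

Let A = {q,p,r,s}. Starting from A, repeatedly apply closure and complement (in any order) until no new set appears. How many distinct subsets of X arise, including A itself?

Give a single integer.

12

cl via duality: int({t,v,u}) = {t}, so X∖{t} = {q,p,v,u,r,s}
Write k for closure, c for complement:
  1. A     = {q,p,r,s}
  2. kA    = {q,p,v,u,r,s}
  3. cA    = {t,v,u}
  4. ckA   = {t}
  5. kcA   = {t,p,v,u,r}
  6. kckA  = {t,r}
  7. ckcA  = {q,s}
  8. ckckA = {q,p,v,u,s}
  9. kckcA = {q,u,r,s}
  10. ckckcA = {t,p,v}
  11. kckckcA = {t,p,v,r}
  12. ckckckcA = {q,u,s}
applying k or c yields no new set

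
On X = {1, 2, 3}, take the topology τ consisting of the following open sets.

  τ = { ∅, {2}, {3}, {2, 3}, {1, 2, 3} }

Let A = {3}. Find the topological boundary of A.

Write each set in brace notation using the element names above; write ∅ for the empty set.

{1}

open subsets of A: ∅, {3}; so int(A) = {3}
closure: X∖int(X∖A) = X∖{2} = {1, 3}
∂A = {1, 3} minus {3} = {1}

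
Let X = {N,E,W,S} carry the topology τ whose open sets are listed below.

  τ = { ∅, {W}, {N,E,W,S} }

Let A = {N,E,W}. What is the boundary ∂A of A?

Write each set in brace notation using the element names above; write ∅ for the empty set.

{N,E,S}

open subsets of A: ∅, {W}; so int(A) = {W}
closure: X∖int(X∖A) = X∖∅ = {N,E,W,S}
∂A = {N,E,W,S} minus {W} = {N,E,S}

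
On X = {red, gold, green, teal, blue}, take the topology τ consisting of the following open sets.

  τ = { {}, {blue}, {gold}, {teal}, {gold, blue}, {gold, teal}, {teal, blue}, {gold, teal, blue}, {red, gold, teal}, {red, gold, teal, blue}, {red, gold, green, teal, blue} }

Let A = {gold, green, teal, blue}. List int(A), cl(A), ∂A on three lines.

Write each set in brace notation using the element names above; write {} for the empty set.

int(A) = {gold, teal, blue}
cl(A)  = {red, gold, green, teal, blue}
∂A     = {red, green}

opens ⊆ A: {}, {gold}, {teal}, {blue}, {gold, blue}, {teal, blue}, {gold, teal}, {gold, teal, blue}; union → int = {gold, teal, blue}
complement {red}; its interior {}; cl(A) = X∖{} = {red, gold, green, teal, blue}
boundary = {red, gold, green, teal, blue} ∖ {gold, teal, blue} = {red, green}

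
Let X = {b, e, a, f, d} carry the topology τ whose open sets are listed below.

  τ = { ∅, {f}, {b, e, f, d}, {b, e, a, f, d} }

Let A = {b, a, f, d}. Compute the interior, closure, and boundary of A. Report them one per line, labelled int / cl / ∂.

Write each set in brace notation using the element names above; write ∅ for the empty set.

open subsets of A: ∅, {f}; so int(A) = {f}
closure: X∖int(X∖A) = X∖∅ = {b, e, a, f, d}
∂A = {b, e, a, f, d} minus {f} = {b, e, a, d}

int(A) = {f}
cl(A)  = {b, e, a, f, d}
∂A     = {b, e, a, d}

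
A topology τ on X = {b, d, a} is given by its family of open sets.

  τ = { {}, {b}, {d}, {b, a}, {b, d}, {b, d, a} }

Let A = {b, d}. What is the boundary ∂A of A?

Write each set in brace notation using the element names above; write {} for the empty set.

{a}

open subsets of A: {}, {d}, {b}, {b, d}; so int(A) = {b, d}
closure: X∖int(X∖A) = X∖{} = {b, d, a}
∂A = {b, d, a} minus {b, d} = {a}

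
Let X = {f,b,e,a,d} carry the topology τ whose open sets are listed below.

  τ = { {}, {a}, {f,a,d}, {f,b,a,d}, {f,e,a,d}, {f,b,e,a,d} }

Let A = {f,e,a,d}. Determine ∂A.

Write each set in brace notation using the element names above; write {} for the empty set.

{b}

open subsets of A: {}, {a}, {f,a,d}, {f,e,a,d}; so int(A) = {f,e,a,d}
closure: X∖int(X∖A) = X∖{} = {f,b,e,a,d}
∂A = {f,b,e,a,d} minus {f,e,a,d} = {b}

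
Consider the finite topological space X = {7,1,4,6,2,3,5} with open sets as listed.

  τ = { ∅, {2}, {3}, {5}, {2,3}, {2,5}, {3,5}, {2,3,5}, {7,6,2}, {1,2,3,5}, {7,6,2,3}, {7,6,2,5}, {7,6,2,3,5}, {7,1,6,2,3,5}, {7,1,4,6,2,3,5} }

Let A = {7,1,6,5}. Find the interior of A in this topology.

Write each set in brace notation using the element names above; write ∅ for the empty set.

{5}

opens ⊆ A: ∅, {5}; union → int = {5}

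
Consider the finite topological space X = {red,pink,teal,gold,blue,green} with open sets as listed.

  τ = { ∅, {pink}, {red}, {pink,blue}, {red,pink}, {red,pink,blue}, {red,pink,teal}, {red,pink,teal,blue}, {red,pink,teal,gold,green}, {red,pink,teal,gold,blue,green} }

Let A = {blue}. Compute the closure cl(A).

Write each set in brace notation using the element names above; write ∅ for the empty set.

X∖A={red,pink,teal,gold,green}, int(X∖A)={red,pink,teal,gold,green}, hence cl(A)={blue}

{blue}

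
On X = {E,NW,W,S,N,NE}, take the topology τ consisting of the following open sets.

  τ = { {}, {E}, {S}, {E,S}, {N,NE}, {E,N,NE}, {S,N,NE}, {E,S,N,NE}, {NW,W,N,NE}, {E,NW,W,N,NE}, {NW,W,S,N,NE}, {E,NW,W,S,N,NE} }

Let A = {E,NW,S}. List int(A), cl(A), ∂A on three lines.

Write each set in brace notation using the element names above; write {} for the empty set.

int(A) = {E,S}
cl(A)  = {E,NW,W,S}
∂A     = {NW,W}

interior: largest open inside A is {E,S} (from {}, {S}, {E}, {E,S})
cl via duality: int({W,N,NE}) = {N,NE}, so X∖{N,NE} = {E,NW,W,S}
cl∖int = {NW,W}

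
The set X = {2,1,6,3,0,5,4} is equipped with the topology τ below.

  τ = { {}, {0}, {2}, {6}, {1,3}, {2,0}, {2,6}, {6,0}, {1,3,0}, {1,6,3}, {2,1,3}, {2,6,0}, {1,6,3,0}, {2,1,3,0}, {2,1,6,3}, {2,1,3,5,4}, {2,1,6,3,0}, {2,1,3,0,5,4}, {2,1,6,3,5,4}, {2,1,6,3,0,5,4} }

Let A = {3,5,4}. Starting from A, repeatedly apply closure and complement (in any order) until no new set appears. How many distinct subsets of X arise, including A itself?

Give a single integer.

X∖A={2,1,6,0}, int(X∖A)={2,6,0}, hence cl(A)={1,3,5,4}
Orbit (k=closure, c=complement):
  1. A     = {3,5,4}
  2. kA    = {1,3,5,4}
  3. cA    = {2,1,6,0}
  4. ckA   = {2,6,0}
  5. kcA   = {2,1,6,3,0,5,4}
  6. kckA  = {2,6,0,5,4}
  7. ckcA  = {}
  8. ckckA = {1,3}
(closed under both — stop)

8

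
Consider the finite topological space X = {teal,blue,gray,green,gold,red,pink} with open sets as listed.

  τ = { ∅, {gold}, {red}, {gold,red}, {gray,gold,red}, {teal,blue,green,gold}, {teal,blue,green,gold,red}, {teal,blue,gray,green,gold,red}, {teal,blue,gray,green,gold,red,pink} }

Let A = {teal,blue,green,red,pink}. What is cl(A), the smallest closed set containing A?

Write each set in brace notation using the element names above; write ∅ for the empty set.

{teal,blue,gray,green,red,pink}

cl via duality: int({gray,gold}) = {gold}, so X∖{gold} = {teal,blue,gray,green,red,pink}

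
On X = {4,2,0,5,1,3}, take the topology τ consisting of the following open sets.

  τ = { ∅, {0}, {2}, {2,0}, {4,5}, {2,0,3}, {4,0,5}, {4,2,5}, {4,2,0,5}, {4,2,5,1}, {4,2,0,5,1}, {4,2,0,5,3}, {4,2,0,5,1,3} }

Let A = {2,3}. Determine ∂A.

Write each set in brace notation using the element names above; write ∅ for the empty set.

{1,3}

U open, U⊆A: ∅, {2}. int(A) = ⋃ = {2}
X∖A={4,0,5,1}, int(X∖A)={4,0,5}, hence cl(A)={2,1,3}
∂A: remove int from cl → {1,3}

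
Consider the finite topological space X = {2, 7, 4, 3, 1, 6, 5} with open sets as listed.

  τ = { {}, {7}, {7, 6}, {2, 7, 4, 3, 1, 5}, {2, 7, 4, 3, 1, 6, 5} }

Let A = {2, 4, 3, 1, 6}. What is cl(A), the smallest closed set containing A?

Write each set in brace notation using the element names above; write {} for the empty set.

{2, 4, 3, 1, 6, 5}

X∖A={7, 5}, int(X∖A)={7}, hence cl(A)={2, 4, 3, 1, 6, 5}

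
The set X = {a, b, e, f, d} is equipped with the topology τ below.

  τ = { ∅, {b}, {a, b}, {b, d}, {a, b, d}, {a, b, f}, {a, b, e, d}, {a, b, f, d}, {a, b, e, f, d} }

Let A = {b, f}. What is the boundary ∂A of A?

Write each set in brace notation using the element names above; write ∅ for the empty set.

interior: largest open inside A is {b} (from ∅, {b})
cl via duality: int({a, e, d}) = ∅, so X∖∅ = {a, b, e, f, d}
cl∖int = {a, e, f, d}

{a, e, f, d}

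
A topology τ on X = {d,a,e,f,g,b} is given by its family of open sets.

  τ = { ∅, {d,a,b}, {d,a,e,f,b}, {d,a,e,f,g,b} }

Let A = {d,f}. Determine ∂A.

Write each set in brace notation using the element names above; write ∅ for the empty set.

open subsets of A: ∅; so int(A) = ∅
closure: X∖int(X∖A) = X∖∅ = {d,a,e,f,g,b}
∂A = {d,a,e,f,g,b} minus ∅ = {d,a,e,f,g,b}

{d,a,e,f,g,b}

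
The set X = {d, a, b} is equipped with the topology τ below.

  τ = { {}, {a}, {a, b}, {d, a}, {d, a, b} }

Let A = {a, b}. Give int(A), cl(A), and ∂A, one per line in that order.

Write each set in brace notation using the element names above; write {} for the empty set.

open subsets of A: {}, {a}, {a, b}; so int(A) = {a, b}
closure: X∖int(X∖A) = X∖{} = {d, a, b}
∂A = {d, a, b} minus {a, b} = {d}

int(A) = {a, b}
cl(A)  = {d, a, b}
∂A     = {d}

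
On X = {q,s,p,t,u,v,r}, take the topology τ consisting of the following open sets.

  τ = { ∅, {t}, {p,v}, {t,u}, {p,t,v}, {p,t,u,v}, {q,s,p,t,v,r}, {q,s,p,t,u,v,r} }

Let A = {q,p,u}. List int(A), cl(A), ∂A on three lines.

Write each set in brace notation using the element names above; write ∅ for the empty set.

int(A) = ∅
cl(A)  = {q,s,p,u,v,r}
∂A     = {q,s,p,u,v,r}

interior: largest open inside A is ∅ (from ∅)
cl via duality: int({s,t,v,r}) = {t}, so X∖{t} = {q,s,p,u,v,r}
cl∖int = {q,s,p,u,v,r}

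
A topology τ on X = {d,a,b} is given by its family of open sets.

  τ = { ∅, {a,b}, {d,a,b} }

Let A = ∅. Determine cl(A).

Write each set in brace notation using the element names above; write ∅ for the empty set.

∅

closure: X∖int(X∖A) = X∖{d,a,b} = ∅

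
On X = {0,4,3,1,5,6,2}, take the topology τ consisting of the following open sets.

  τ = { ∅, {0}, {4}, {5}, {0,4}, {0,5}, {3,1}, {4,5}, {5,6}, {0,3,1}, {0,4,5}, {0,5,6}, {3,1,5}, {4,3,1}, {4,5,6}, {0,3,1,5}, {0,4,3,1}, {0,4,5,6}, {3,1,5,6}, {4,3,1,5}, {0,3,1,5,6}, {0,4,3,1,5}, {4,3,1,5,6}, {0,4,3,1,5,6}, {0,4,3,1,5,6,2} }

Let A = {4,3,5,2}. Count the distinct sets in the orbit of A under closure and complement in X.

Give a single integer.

X∖A={0,1,6}, int(X∖A)={0}, hence cl(A)={4,3,1,5,6,2}
Orbit (k=closure, c=complement):
  1. A     = {4,3,5,2}
  2. kA    = {4,3,1,5,6,2}
  3. cA    = {0,1,6}
  4. ckA   = {0}
  5. kcA   = {0,3,1,6,2}
  6. kckA  = {0,2}
  7. ckcA  = {4,5}
  8. ckckA = {4,3,1,5,6}
  9. kckcA = {4,5,6,2}
  10. ckckcA = {0,3,1}
  11. kckckcA = {0,3,1,2}
  12. ckckckcA = {4,5,6}
(closed under both — stop)

12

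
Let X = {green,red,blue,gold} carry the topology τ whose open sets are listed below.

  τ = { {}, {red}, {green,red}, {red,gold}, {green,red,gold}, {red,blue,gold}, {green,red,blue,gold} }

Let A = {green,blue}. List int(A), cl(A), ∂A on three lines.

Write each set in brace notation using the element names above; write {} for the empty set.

int(A) = {}
cl(A)  = {green,blue}
∂A     = {green,blue}

U open, U⊆A: {}. int(A) = ⋃ = {}
X∖A={red,gold}, int(X∖A)={red,gold}, hence cl(A)={green,blue}
∂A: remove int from cl → {green,blue}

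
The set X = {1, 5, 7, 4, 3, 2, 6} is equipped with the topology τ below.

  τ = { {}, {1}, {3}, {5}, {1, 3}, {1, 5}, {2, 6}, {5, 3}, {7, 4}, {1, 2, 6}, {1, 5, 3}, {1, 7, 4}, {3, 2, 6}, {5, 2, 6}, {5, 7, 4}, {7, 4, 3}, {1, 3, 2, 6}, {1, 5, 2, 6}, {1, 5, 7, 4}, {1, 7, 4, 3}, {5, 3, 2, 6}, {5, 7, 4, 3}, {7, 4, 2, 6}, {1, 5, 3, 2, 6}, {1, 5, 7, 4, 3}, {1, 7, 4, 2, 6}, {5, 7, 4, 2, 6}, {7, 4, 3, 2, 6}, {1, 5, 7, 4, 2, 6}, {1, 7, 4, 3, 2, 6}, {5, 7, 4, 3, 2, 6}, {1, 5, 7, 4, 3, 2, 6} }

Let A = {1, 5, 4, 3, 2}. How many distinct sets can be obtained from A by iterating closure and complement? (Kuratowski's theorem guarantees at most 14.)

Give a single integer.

X∖A={7, 6}, int(X∖A)={}, hence cl(A)={1, 5, 7, 4, 3, 2, 6}
Orbit (k=closure, c=complement):
  1. A     = {1, 5, 4, 3, 2}
  2. kA    = {1, 5, 7, 4, 3, 2, 6}
  3. cA    = {7, 6}
  4. ckA   = {}
  5. kcA   = {7, 4, 2, 6}
  6. ckcA  = {1, 5, 3}
(closed under both — stop)

6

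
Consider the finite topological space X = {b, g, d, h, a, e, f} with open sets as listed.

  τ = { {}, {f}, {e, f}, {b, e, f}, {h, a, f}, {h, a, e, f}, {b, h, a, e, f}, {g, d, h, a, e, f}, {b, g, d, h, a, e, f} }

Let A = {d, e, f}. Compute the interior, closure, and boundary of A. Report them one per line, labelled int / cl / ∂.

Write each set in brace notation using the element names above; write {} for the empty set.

int(A) = {e, f}
cl(A)  = {b, g, d, h, a, e, f}
∂A     = {b, g, d, h, a}

open subsets of A: {}, {f}, {e, f}; so int(A) = {e, f}
closure: X∖int(X∖A) = X∖{} = {b, g, d, h, a, e, f}
∂A = {b, g, d, h, a, e, f} minus {e, f} = {b, g, d, h, a}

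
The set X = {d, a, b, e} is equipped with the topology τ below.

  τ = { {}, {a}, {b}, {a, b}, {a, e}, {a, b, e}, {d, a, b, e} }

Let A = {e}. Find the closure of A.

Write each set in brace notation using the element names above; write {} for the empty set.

{d, e}

X∖A={d, a, b}, int(X∖A)={a, b}, hence cl(A)={d, e}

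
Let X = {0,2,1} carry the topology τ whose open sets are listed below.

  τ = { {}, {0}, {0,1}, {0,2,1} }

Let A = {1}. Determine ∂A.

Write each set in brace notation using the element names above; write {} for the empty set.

{2,1}

open subsets of A: {}; so int(A) = {}
closure: X∖int(X∖A) = X∖{0} = {2,1}
∂A = {2,1} minus {} = {2,1}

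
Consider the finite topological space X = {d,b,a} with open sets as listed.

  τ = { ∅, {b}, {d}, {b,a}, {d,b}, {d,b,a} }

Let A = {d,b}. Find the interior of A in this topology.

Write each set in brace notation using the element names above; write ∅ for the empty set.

{d,b}

U open, U⊆A: ∅, {d}, {b}, {d,b}. int(A) = ⋃ = {d,b}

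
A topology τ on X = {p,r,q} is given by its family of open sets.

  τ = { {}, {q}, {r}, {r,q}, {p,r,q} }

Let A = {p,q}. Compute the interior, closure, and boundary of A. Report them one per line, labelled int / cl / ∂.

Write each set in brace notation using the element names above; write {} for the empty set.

U open, U⊆A: {}, {q}. int(A) = ⋃ = {q}
X∖A={r}, int(X∖A)={r}, hence cl(A)={p,q}
∂A: remove int from cl → {p}

int(A) = {q}
cl(A)  = {p,q}
∂A     = {p}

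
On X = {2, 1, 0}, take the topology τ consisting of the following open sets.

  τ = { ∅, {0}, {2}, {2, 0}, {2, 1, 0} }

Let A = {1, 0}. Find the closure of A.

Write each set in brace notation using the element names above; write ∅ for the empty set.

X∖A={2}, int(X∖A)={2}, hence cl(A)={1, 0}

{1, 0}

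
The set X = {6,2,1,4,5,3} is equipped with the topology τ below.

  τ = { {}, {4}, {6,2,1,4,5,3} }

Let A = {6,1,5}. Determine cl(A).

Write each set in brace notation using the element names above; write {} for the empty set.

{6,2,1,5,3}

complement {2,4,3}; its interior {4}; cl(A) = X∖{4} = {6,2,1,5,3}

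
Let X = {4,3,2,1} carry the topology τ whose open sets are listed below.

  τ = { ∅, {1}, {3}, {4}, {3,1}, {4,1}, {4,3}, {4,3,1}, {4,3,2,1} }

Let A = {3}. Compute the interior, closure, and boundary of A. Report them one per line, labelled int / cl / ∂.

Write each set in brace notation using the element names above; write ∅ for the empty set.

U open, U⊆A: ∅, {3}. int(A) = ⋃ = {3}
X∖A={4,2,1}, int(X∖A)={4,1}, hence cl(A)={3,2}
∂A: remove int from cl → {2}

int(A) = {3}
cl(A)  = {3,2}
∂A     = {2}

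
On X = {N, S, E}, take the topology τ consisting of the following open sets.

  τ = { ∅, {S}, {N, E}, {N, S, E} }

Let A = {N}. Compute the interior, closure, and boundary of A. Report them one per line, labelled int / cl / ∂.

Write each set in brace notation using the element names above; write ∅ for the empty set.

int(A) = ∅
cl(A)  = {N, E}
∂A     = {N, E}

U open, U⊆A: ∅. int(A) = ⋃ = ∅
X∖A={S, E}, int(X∖A)={S}, hence cl(A)={N, E}
∂A: remove int from cl → {N, E}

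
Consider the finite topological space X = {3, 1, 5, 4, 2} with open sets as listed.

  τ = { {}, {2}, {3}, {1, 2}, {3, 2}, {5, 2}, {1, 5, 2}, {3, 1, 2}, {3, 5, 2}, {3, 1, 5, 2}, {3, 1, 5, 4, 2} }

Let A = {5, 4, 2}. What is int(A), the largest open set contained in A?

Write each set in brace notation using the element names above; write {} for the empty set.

opens ⊆ A: {}, {2}, {5, 2}; union → int = {5, 2}

{5, 2}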